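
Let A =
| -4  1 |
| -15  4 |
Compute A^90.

A² = I (check: tr A = 0 and det A = -1), so A^90 = I since 90 is even.

[[1, 0], [0, 1]]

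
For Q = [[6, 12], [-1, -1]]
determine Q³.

[[84, 228], [-19, -49]]

tr Q = 5 and det Q = 6, so the characteristic polynomial is λ² − (5)λ + (6) with roots 2 and 3.
Eigenvectors give P = [[-3, 4], [1, -1]] with P⁻¹ = [[1, 4], [1, 3]], and Q = P·diag(2, 3)·P⁻¹.
Then Q³ = P·diag(8, 27)·P⁻¹ = [[-24, 108], [8, -27]] · [[1, 4], [1, 3]] = [[84, 228], [-19, -49]].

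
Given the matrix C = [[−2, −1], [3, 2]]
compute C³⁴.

[[1, 0], [0, 1]]

C² = I (check: tr C = 0 and det C = −1), so C³⁴ = I since 34 is even.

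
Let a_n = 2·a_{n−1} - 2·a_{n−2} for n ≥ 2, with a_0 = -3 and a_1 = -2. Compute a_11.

With companion matrix M = [[2, -2], [1, 0]], [a_n, a_{n−1}]ᵀ = M·[a_{n−1}, a_{n−2}]ᵀ, so [a_11, a_10]ᵀ = M¹⁰·[a_1, a_0]ᵀ.
M¹⁰ = [[32, -64], [32, -32]], giving [a_11, a_10]ᵀ = [[128], [32]].

128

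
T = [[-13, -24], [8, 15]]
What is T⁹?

tr T = 2 and det T = -3, so the characteristic polynomial is λ² − (2)λ + (-3) with roots -1 and 3.
Eigenvectors give P = [[-2, -3], [1, 2]] with P⁻¹ = [[-2, -3], [1, 2]], and T = P·diag(-1, 3)·P⁻¹.
Then T⁹ = P·diag(-1, 19683)·P⁻¹ = [[2, -59049], [-1, 39366]] · [[-2, -3], [1, 2]] = [[-59053, -118104], [39368, 78735]].

[[-59053, -118104], [39368, 78735]]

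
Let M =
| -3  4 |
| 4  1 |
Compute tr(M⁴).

M² = [[25, -8], [-8, 17]]
M³ = [[-107, 92], [92, -15]]
M⁴ = [[689, -336], [-336, 353]]

1042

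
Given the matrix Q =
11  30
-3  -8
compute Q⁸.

tr Q = 3 and det Q = 2, so the characteristic polynomial is λ² − (3)λ + (2) with roots 1 and 2.
Eigenvectors give P = [[-3, -10], [1, 3]] with P⁻¹ = [[3, 10], [-1, -3]], and Q = P·diag(1, 2)·P⁻¹.
Then Q⁸ = P·diag(1, 256)·P⁻¹ = [[-3, -2560], [1, 768]] · [[3, 10], [-1, -3]] = [[2551, 7650], [-765, -2294]].

[[2551, 7650], [-765, -2294]]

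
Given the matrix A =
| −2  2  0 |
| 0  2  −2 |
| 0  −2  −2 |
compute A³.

A² = [[4, 0, −4], [0, 8, 0], [0, 0, 8]]
A³ = [[−8, 16, 8], [0, 16, −16], [0, −16, −16]]

[[−8, 16, 8], [0, 16, −16], [0, −16, −16]]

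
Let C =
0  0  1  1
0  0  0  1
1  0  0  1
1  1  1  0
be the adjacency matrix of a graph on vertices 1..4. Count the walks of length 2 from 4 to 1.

The number of length-2 walks from vertex 4 to vertex 1 is entry (4,1) of C², where C is the adjacency matrix.
C² = [[2, 1, 1, 1], [1, 1, 1, 0], [1, 1, 2, 1], [1, 0, 1, 3]]

1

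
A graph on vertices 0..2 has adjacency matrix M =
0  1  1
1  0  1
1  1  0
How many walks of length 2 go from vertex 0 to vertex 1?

1

The number of length-2 walks from vertex 0 to vertex 1 is entry (0,1) of M^2, where M is the adjacency matrix.
M^2 = [[2, 1, 1], [1, 2, 1], [1, 1, 2]]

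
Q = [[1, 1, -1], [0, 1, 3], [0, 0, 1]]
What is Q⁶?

[[1, 6, 39], [0, 1, 18], [0, 0, 1]]

Q = I + N where N = [[0, 1, -1], [0, 0, 3], [0, 0, 0]] is strictly upper-triangular, so N³ = 0.
(I + N)⁶ = I + 6·N + 15·N² = [[1, 6, 39], [0, 1, 18], [0, 0, 1]].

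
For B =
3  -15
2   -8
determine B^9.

[[95343, -287565], [38342, -115538]]

tr B = -5 and det B = 6, so the characteristic polynomial is λ² − (-5)λ + (6) with roots -3 and -2.
Eigenvectors give P = [[-5, 3], [-2, 1]] with P⁻¹ = [[1, -3], [2, -5]], and B = P·diag(-3, -2)·P⁻¹.
Then B^9 = P·diag(-19683, -512)·P⁻¹ = [[98415, -1536], [39366, -512]] · [[1, -3], [2, -5]] = [[95343, -287565], [38342, -115538]].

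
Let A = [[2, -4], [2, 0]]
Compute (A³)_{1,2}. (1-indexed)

16

A² = [[-4, -8], [4, -8]]
A³ = [[-24, 16], [-8, -16]]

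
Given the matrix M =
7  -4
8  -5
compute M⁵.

tr M = 2 and det M = -3, so the characteristic polynomial is λ² − (2)λ + (-3) with roots 3 and -1.
Eigenvectors give P = [[-1, -1], [-1, -2]] with P⁻¹ = [[-2, 1], [1, -1]], and M = P·diag(3, -1)·P⁻¹.
Then M⁵ = P·diag(243, -1)·P⁻¹ = [[-243, 1], [-243, 2]] · [[-2, 1], [1, -1]] = [[487, -244], [488, -245]].

[[487, -244], [488, -245]]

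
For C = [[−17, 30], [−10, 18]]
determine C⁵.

[[−857, 1650], [−550, 1068]]

tr C = 1 and det C = −6, so the characteristic polynomial is λ² − (1)λ + (−6) with roots −2 and 3.
Eigenvectors give P = [[−2, −3], [−1, −2]] with P⁻¹ = [[−2, 3], [1, −2]], and C = P·diag(−2, 3)·P⁻¹.
Then C⁵ = P·diag(−32, 243)·P⁻¹ = [[64, −729], [32, −486]] · [[−2, 3], [1, −2]] = [[−857, 1650], [−550, 1068]].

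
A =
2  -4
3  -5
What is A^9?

[[1532, -2044], [1533, -2045]]

tr A = -3 and det A = 2, so the characteristic polynomial is λ² − (-3)λ + (2) with roots -2 and -1.
Eigenvectors give P = [[1, 4], [1, 3]] with P⁻¹ = [[-3, 4], [1, -1]], and A = P·diag(-2, -1)·P⁻¹.
Then A^9 = P·diag(-512, -1)·P⁻¹ = [[-512, -4], [-512, -3]] · [[-3, 4], [1, -1]] = [[1532, -2044], [1533, -2045]].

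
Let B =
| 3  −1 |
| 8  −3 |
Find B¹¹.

[[3, −1], [8, −3]]

B² = I (check: tr B = 0 and det B = −1), so B¹¹ = B since 11 is odd.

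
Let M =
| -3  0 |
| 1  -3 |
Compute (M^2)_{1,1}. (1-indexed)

9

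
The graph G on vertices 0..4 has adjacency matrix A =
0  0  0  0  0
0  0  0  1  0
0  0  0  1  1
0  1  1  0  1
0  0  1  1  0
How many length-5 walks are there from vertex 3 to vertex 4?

17

The number of length-5 walks from vertex 3 to vertex 4 is entry (3,4) of A⁵, where A is the adjacency matrix.
A² = [[0, 0, 0, 0, 0], [0, 1, 1, 0, 1], [0, 1, 2, 1, 1], [0, 0, 1, 3, 1], [0, 1, 1, 1, 2]]
A³ = [[0, 0, 0, 0, 0], [0, 0, 1, 3, 1], [0, 1, 2, 4, 3], [0, 3, 4, 2, 4], [0, 1, 3, 4, 2]]
A⁴ = [[0, 0, 0, 0, 0], [0, 3, 4, 2, 4], [0, 4, 7, 6, 6], [0, 2, 6, 11, 6], [0, 4, 6, 6, 7]]
A⁵ = [[0, 0, 0, 0, 0], [0, 2, 6, 11, 6], [0, 6, 12, 17, 13], [0, 11, 17, 14, 17], [0, 6, 13, 17, 12]]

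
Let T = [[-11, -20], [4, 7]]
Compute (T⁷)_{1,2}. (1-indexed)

tr T = -4 and det T = 3, so the characteristic polynomial is λ² − (-4)λ + (3) with roots -3 and -1.
Eigenvectors give P = [[5, -2], [-2, 1]] with P⁻¹ = [[1, 2], [2, 5]], and T = P·diag(-3, -1)·P⁻¹.
Then T⁷ = P·diag(-2187, -1)·P⁻¹ = [[-10935, 2], [4374, -1]] · [[1, 2], [2, 5]] = [[-10931, -21860], [4372, 8743]].

-21860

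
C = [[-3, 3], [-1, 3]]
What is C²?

[[6, 0], [0, 6]]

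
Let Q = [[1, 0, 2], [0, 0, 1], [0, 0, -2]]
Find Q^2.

[[1, 0, -2], [0, 0, -2], [0, 0, 4]]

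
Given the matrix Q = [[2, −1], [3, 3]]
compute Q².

[[1, −5], [15, 6]]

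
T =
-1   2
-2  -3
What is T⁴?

[[-55, -16], [16, -39]]

T² = [[-3, -8], [8, 5]]
T³ = [[19, 18], [-18, 1]]
T⁴ = [[-55, -16], [16, -39]]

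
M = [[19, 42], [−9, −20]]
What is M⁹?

[[3079, 7182], [−1539, −3590]]

tr M = −1 and det M = −2, so the characteristic polynomial is λ² − (−1)λ + (−2) with roots 1 and −2.
Eigenvectors give P = [[7, −2], [−3, 1]] with P⁻¹ = [[1, 2], [3, 7]], and M = P·diag(1, −2)·P⁻¹.
Then M⁹ = P·diag(1, −512)·P⁻¹ = [[7, 1024], [−3, −512]] · [[1, 2], [3, 7]] = [[3079, 7182], [−1539, −3590]].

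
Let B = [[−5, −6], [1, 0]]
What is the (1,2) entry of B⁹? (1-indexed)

tr B = −5 and det B = 6, so the characteristic polynomial is λ² − (−5)λ + (6) with roots −3 and −2.
Eigenvectors give P = [[−3, −2], [1, 1]] with P⁻¹ = [[−1, −2], [1, 3]], and B = P·diag(−3, −2)·P⁻¹.
Then B⁹ = P·diag(−19683, −512)·P⁻¹ = [[59049, 1024], [−19683, −512]] · [[−1, −2], [1, 3]] = [[−58025, −115026], [19171, 37830]].

−115026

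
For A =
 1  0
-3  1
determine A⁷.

A = I + N where N = [[0, 0], [-3, 0]] is strictly lower-triangular, so N² = 0.
(I + N)⁷ = I + 7·N = [[1, 0], [-21, 1]].

[[1, 0], [-21, 1]]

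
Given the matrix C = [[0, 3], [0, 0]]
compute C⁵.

[[0, 0], [0, 0]]

C is strictly triangular, hence nilpotent: C² = 0, so C⁵ = 0.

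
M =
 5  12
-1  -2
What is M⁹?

[[2045, 6132], [-511, -1532]]

tr M = 3 and det M = 2, so the characteristic polynomial is λ² − (3)λ + (2) with roots 1 and 2.
Eigenvectors give P = [[-3, -4], [1, 1]] with P⁻¹ = [[1, 4], [-1, -3]], and M = P·diag(1, 2)·P⁻¹.
Then M⁹ = P·diag(1, 512)·P⁻¹ = [[-3, -2048], [1, 512]] · [[1, 4], [-1, -3]] = [[2045, 6132], [-511, -1532]].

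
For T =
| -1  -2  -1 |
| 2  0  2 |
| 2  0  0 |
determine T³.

T² = [[-5, 2, -3], [2, -4, -2], [-2, -4, -2]]
T³ = [[3, 10, 9], [-14, -4, -10], [-10, 4, -6]]

[[3, 10, 9], [-14, -4, -10], [-10, 4, -6]]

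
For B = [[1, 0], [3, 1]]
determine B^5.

[[1, 0], [15, 1]]

B = I + N where N = [[0, 0], [3, 0]] is strictly lower-triangular, so N^2 = 0.
(I + N)^5 = I + 5·N = [[1, 0], [15, 1]].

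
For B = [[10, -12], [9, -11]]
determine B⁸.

[[-764, 1020], [-765, 1021]]

tr B = -1 and det B = -2, so the characteristic polynomial is λ² − (-1)λ + (-2) with roots -2 and 1.
Eigenvectors give P = [[1, 4], [1, 3]] with P⁻¹ = [[-3, 4], [1, -1]], and B = P·diag(-2, 1)·P⁻¹.
Then B⁸ = P·diag(256, 1)·P⁻¹ = [[256, 4], [256, 3]] · [[-3, 4], [1, -1]] = [[-764, 1020], [-765, 1021]].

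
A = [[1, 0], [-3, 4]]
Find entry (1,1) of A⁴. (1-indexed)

1

A² = [[1, 0], [-15, 16]]
A³ = [[1, 0], [-63, 64]]
A⁴ = [[1, 0], [-255, 256]]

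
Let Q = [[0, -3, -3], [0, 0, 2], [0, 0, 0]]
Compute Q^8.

Q is strictly triangular, hence nilpotent: Q^3 = 0, so Q^8 = 0.

[[0, 0, 0], [0, 0, 0], [0, 0, 0]]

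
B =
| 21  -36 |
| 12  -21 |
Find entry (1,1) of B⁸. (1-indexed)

tr B = 0 and det B = -9, so the characteristic polynomial is λ² − (0)λ + (-9) with roots -3 and 3.
Eigenvectors give P = [[-3, 2], [-2, 1]] with P⁻¹ = [[1, -2], [2, -3]], and B = P·diag(-3, 3)·P⁻¹.
Then B⁸ = P·diag(6561, 6561)·P⁻¹ = [[-19683, 13122], [-13122, 6561]] · [[1, -2], [2, -3]] = [[6561, 0], [0, 6561]].

6561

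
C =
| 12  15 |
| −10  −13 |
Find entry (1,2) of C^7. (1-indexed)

6945

tr C = −1 and det C = −6, so the characteristic polynomial is λ² − (−1)λ + (−6) with roots 2 and −3.
Eigenvectors give P = [[−3, 1], [2, −1]] with P⁻¹ = [[−1, −1], [−2, −3]], and C = P·diag(2, −3)·P⁻¹.
Then C^7 = P·diag(128, −2187)·P⁻¹ = [[−384, −2187], [256, 2187]] · [[−1, −1], [−2, −3]] = [[4758, 6945], [−4630, −6817]].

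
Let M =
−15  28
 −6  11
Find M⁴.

tr M = −4 and det M = 3, so the characteristic polynomial is λ² − (−4)λ + (3) with roots −1 and −3.
Eigenvectors give P = [[−2, −7], [−1, −3]] with P⁻¹ = [[3, −7], [−1, 2]], and M = P·diag(−1, −3)·P⁻¹.
Then M⁴ = P·diag(1, 81)·P⁻¹ = [[−2, −567], [−1, −243]] · [[3, −7], [−1, 2]] = [[561, −1120], [240, −479]].

[[561, −1120], [240, −479]]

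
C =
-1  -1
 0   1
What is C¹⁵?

C² = I (check: tr C = 0 and det C = -1), so C¹⁵ = C since 15 is odd.

[[-1, -1], [0, 1]]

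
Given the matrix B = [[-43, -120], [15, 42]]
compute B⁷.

tr B = -1 and det B = -6, so the characteristic polynomial is λ² − (-1)λ + (-6) with roots -3 and 2.
Eigenvectors give P = [[-3, -8], [1, 3]] with P⁻¹ = [[-3, -8], [1, 3]], and B = P·diag(-3, 2)·P⁻¹.
Then B⁷ = P·diag(-2187, 128)·P⁻¹ = [[6561, -1024], [-2187, 384]] · [[-3, -8], [1, 3]] = [[-20707, -55560], [6945, 18648]].

[[-20707, -55560], [6945, 18648]]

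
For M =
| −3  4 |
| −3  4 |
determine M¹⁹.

M² = M (a projection; rank 1, trace 1), so M¹⁹ = M.

[[−3, 4], [−3, 4]]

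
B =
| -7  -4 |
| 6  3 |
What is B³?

tr B = -4 and det B = 3, so the characteristic polynomial is λ² − (-4)λ + (3) with roots -3 and -1.
Eigenvectors give P = [[-1, 2], [1, -3]] with P⁻¹ = [[-3, -2], [-1, -1]], and B = P·diag(-3, -1)·P⁻¹.
Then B³ = P·diag(-27, -1)·P⁻¹ = [[27, -2], [-27, 3]] · [[-3, -2], [-1, -1]] = [[-79, -52], [78, 51]].

[[-79, -52], [78, 51]]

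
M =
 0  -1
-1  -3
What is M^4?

[[10, 33], [33, 109]]

M^2 = [[1, 3], [3, 10]]
M^3 = [[-3, -10], [-10, -33]]
M^4 = [[10, 33], [33, 109]]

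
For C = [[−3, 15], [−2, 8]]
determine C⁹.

tr C = 5 and det C = 6, so the characteristic polynomial is λ² − (5)λ + (6) with roots 2 and 3.
Eigenvectors give P = [[3, −5], [1, −2]] with P⁻¹ = [[2, −5], [1, −3]], and C = P·diag(2, 3)·P⁻¹.
Then C⁹ = P·diag(512, 19683)·P⁻¹ = [[1536, −98415], [512, −39366]] · [[2, −5], [1, −3]] = [[−95343, 287565], [−38342, 115538]].

[[−95343, 287565], [−38342, 115538]]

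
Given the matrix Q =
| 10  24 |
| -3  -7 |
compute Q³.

[[64, 168], [-21, -55]]

tr Q = 3 and det Q = 2, so the characteristic polynomial is λ² − (3)λ + (2) with roots 1 and 2.
Eigenvectors give P = [[-8, -3], [3, 1]] with P⁻¹ = [[1, 3], [-3, -8]], and Q = P·diag(1, 2)·P⁻¹.
Then Q³ = P·diag(1, 8)·P⁻¹ = [[-8, -24], [3, 8]] · [[1, 3], [-3, -8]] = [[64, 168], [-21, -55]].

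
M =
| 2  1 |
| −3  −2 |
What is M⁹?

[[2, 1], [−3, −2]]

M² = I (check: tr M = 0 and det M = −1), so M⁹ = M since 9 is odd.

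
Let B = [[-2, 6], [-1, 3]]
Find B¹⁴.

B² = B (a projection; rank 1, trace 1), so B¹⁴ = B.

[[-2, 6], [-1, 3]]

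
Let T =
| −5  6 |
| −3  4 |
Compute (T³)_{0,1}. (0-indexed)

18

tr T = −1 and det T = −2, so the characteristic polynomial is λ² − (−1)λ + (−2) with roots 1 and −2.
Eigenvectors give P = [[1, 2], [1, 1]] with P⁻¹ = [[−1, 2], [1, −1]], and T = P·diag(1, −2)·P⁻¹.
Then T³ = P·diag(1, −8)·P⁻¹ = [[1, −16], [1, −8]] · [[−1, 2], [1, −1]] = [[−17, 18], [−9, 10]].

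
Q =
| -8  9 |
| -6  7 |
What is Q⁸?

tr Q = -1 and det Q = -2, so the characteristic polynomial is λ² − (-1)λ + (-2) with roots 1 and -2.
Eigenvectors give P = [[1, -3], [1, -2]] with P⁻¹ = [[-2, 3], [-1, 1]], and Q = P·diag(1, -2)·P⁻¹.
Then Q⁸ = P·diag(1, 256)·P⁻¹ = [[1, -768], [1, -512]] · [[-2, 3], [-1, 1]] = [[766, -765], [510, -509]].

[[766, -765], [510, -509]]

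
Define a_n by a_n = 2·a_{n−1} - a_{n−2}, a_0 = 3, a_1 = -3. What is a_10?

With companion matrix B = [[2, -1], [1, 0]], [a_n, a_{n−1}]ᵀ = B·[a_{n−1}, a_{n−2}]ᵀ, so [a_10, a_9]ᵀ = B⁹·[a_1, a_0]ᵀ.
B⁹ = [[10, -9], [9, -8]], giving [a_10, a_9]ᵀ = [[-57], [-51]].

-57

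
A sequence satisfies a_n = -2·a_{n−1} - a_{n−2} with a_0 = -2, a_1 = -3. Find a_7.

-33

With companion matrix C = [[-2, -1], [1, 0]], [a_n, a_{n−1}]ᵀ = C·[a_{n−1}, a_{n−2}]ᵀ, so [a_7, a_6]ᵀ = C⁶·[a_1, a_0]ᵀ.
C⁶ = [[7, 6], [-6, -5]], giving [a_7, a_6]ᵀ = [[-33], [28]].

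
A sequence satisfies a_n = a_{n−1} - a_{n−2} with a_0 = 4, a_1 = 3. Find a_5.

With companion matrix Q = [[1, -1], [1, 0]], [a_n, a_{n−1}]ᵀ = Q·[a_{n−1}, a_{n−2}]ᵀ, so [a_5, a_4]ᵀ = Q⁴·[a_1, a_0]ᵀ.
Q⁴ = [[-1, 1], [-1, 0]], giving [a_5, a_4]ᵀ = [[1], [-3]].

1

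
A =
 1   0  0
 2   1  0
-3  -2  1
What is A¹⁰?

[[1, 0, 0], [20, 1, 0], [-210, -20, 1]]

A = I + N where N = [[0, 0, 0], [2, 0, 0], [-3, -2, 0]] is strictly lower-triangular, so N³ = 0.
(I + N)¹⁰ = I + 10·N + 45·N² = [[1, 0, 0], [20, 1, 0], [-210, -20, 1]].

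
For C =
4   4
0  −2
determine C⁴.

C² = [[16, 8], [0, 4]]
C³ = [[64, 48], [0, −8]]
C⁴ = [[256, 160], [0, 16]]

[[256, 160], [0, 16]]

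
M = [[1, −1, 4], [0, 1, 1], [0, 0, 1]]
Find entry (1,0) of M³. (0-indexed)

M = I + N where N = [[0, −1, 4], [0, 0, 1], [0, 0, 0]] is strictly upper-triangular, so N³ = 0.
(I + N)³ = I + 3·N + 3·N² = [[1, −3, 9], [0, 1, 3], [0, 0, 1]].

0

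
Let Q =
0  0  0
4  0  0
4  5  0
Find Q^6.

Q is strictly triangular, hence nilpotent: Q^3 = 0, so Q^6 = 0.

[[0, 0, 0], [0, 0, 0], [0, 0, 0]]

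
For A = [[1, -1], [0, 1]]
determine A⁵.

A = I + N where N = [[0, -1], [0, 0]] is strictly upper-triangular, so N² = 0.
(I + N)⁵ = I + 5·N = [[1, -5], [0, 1]].

[[1, -5], [0, 1]]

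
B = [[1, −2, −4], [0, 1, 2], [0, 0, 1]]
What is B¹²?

B = I + N where N = [[0, −2, −4], [0, 0, 2], [0, 0, 0]] is strictly upper-triangular, so N³ = 0.
(I + N)¹² = I + 12·N + 66·N² = [[1, −24, −312], [0, 1, 24], [0, 0, 1]].

[[1, −24, −312], [0, 1, 24], [0, 0, 1]]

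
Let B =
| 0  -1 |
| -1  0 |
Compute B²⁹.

B² = I (check: tr B = 0 and det B = -1), so B²⁹ = B since 29 is odd.

[[0, -1], [-1, 0]]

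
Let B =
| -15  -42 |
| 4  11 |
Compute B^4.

tr B = -4 and det B = 3, so the characteristic polynomial is λ² − (-4)λ + (3) with roots -1 and -3.
Eigenvectors give P = [[-3, 7], [1, -2]] with P⁻¹ = [[2, 7], [1, 3]], and B = P·diag(-1, -3)·P⁻¹.
Then B^4 = P·diag(1, 81)·P⁻¹ = [[-3, 567], [1, -162]] · [[2, 7], [1, 3]] = [[561, 1680], [-160, -479]].

[[561, 1680], [-160, -479]]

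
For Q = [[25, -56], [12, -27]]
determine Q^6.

[[-4367, 10192], [-2184, 5097]]

tr Q = -2 and det Q = -3, so the characteristic polynomial is λ² − (-2)λ + (-3) with roots -3 and 1.
Eigenvectors give P = [[2, 7], [1, 3]] with P⁻¹ = [[-3, 7], [1, -2]], and Q = P·diag(-3, 1)·P⁻¹.
Then Q^6 = P·diag(729, 1)·P⁻¹ = [[1458, 7], [729, 3]] · [[-3, 7], [1, -2]] = [[-4367, 10192], [-2184, 5097]].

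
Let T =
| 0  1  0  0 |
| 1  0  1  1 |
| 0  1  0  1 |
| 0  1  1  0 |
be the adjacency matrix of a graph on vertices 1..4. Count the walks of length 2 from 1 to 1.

The number of length-2 walks from vertex 1 to vertex 1 is entry (1,1) of T², where T is the adjacency matrix.
T² = [[1, 0, 1, 1], [0, 3, 1, 1], [1, 1, 2, 1], [1, 1, 1, 2]]

1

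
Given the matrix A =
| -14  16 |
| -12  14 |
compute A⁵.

[[-224, 256], [-192, 224]]

tr A = 0 and det A = -4, so the characteristic polynomial is λ² − (0)λ + (-4) with roots -2 and 2.
Eigenvectors give P = [[-4, 1], [-3, 1]] with P⁻¹ = [[-1, 1], [-3, 4]], and A = P·diag(-2, 2)·P⁻¹.
Then A⁵ = P·diag(-32, 32)·P⁻¹ = [[128, 32], [96, 32]] · [[-1, 1], [-3, 4]] = [[-224, 256], [-192, 224]].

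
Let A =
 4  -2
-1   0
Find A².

[[18, -8], [-4, 2]]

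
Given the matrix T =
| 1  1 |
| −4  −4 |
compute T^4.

T^2 = [[−3, −3], [12, 12]]
T^3 = [[9, 9], [−36, −36]]
T^4 = [[−27, −27], [108, 108]]

[[−27, −27], [108, 108]]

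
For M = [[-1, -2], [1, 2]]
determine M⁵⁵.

M² = M (a projection; rank 1, trace 1), so M⁵⁵ = M.

[[-1, -2], [1, 2]]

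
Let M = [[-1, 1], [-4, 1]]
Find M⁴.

[[9, 0], [0, 9]]

M² = [[-3, 0], [0, -3]]
M³ = [[3, -3], [12, -3]]
M⁴ = [[9, 0], [0, 9]]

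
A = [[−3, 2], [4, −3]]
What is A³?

A² = [[17, −12], [−24, 17]]
A³ = [[−99, 70], [140, −99]]

[[−99, 70], [140, −99]]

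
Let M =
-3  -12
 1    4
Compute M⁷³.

M² = M (a projection; rank 1, trace 1), so M⁷³ = M.

[[-3, -12], [1, 4]]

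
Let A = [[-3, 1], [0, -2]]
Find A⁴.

[[81, -65], [0, 16]]

A² = [[9, -5], [0, 4]]
A³ = [[-27, 19], [0, -8]]
A⁴ = [[81, -65], [0, 16]]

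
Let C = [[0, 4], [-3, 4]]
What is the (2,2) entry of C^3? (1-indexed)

-32

C^2 = [[-12, 16], [-12, 4]]
C^3 = [[-48, 16], [-12, -32]]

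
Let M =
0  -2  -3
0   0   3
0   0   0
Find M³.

[[0, 0, 0], [0, 0, 0], [0, 0, 0]]

M is strictly triangular, hence nilpotent: M³ = 0, so M³ = 0.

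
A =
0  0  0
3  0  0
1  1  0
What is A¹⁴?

A is strictly triangular, hence nilpotent: A³ = 0, so A¹⁴ = 0.

[[0, 0, 0], [0, 0, 0], [0, 0, 0]]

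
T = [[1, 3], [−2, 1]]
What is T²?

[[−5, 6], [−4, −5]]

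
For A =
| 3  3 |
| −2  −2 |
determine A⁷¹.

[[3, 3], [−2, −2]]

A² = A (a projection; rank 1, trace 1), so A⁷¹ = A.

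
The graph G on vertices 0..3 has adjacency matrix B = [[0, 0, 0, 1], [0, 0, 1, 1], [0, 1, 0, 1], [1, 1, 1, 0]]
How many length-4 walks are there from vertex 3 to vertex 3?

11

The number of length-4 walks from vertex 3 to vertex 3 is entry (3,3) of B^4, where B is the adjacency matrix.
B^2 = [[1, 1, 1, 0], [1, 2, 1, 1], [1, 1, 2, 1], [0, 1, 1, 3]]
B^3 = [[0, 1, 1, 3], [1, 2, 3, 4], [1, 3, 2, 4], [3, 4, 4, 2]]
B^4 = [[3, 4, 4, 2], [4, 7, 6, 6], [4, 6, 7, 6], [2, 6, 6, 11]]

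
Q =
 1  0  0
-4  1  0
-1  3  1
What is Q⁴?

Q = I + N where N = [[0, 0, 0], [-4, 0, 0], [-1, 3, 0]] is strictly lower-triangular, so N³ = 0.
(I + N)⁴ = I + 4·N + 6·N² = [[1, 0, 0], [-16, 1, 0], [-76, 12, 1]].

[[1, 0, 0], [-16, 1, 0], [-76, 12, 1]]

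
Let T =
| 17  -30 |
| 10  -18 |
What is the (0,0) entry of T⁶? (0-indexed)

tr T = -1 and det T = -6, so the characteristic polynomial is λ² − (-1)λ + (-6) with roots -3 and 2.
Eigenvectors give P = [[3, 2], [2, 1]] with P⁻¹ = [[-1, 2], [2, -3]], and T = P·diag(-3, 2)·P⁻¹.
Then T⁶ = P·diag(729, 64)·P⁻¹ = [[2187, 128], [1458, 64]] · [[-1, 2], [2, -3]] = [[-1931, 3990], [-1330, 2724]].

-1931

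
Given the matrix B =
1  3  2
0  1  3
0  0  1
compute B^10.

B = I + N where N = [[0, 3, 2], [0, 0, 3], [0, 0, 0]] is strictly upper-triangular, so N^3 = 0.
(I + N)^10 = I + 10·N + 45·N^2 = [[1, 30, 425], [0, 1, 30], [0, 0, 1]].

[[1, 30, 425], [0, 1, 30], [0, 0, 1]]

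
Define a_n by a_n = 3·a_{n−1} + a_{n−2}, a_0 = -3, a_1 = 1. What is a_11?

12970

With companion matrix M = [[3, 1], [1, 0]], [a_n, a_{n−1}]ᵀ = M·[a_{n−1}, a_{n−2}]ᵀ, so [a_11, a_10]ᵀ = M¹⁰·[a_1, a_0]ᵀ.
M¹⁰ = [[141481, 42837], [42837, 12970]], giving [a_11, a_10]ᵀ = [[12970], [3927]].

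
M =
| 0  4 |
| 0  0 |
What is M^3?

M is strictly triangular, hence nilpotent: M^2 = 0, so M^3 = 0.

[[0, 0], [0, 0]]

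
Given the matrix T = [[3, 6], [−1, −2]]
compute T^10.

[[3, 6], [−1, −2]]

T² = T (a projection; rank 1, trace 1), so T^10 = T.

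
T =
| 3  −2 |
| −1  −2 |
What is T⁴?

T² = [[11, −2], [−1, 6]]
T³ = [[35, −18], [−9, −10]]
T⁴ = [[123, −34], [−17, 38]]

[[123, −34], [−17, 38]]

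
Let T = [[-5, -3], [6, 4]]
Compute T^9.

tr T = -1 and det T = -2, so the characteristic polynomial is λ² − (-1)λ + (-2) with roots 1 and -2.
Eigenvectors give P = [[-1, 1], [2, -1]] with P⁻¹ = [[1, 1], [2, 1]], and T = P·diag(1, -2)·P⁻¹.
Then T^9 = P·diag(1, -512)·P⁻¹ = [[-1, -512], [2, 512]] · [[1, 1], [2, 1]] = [[-1025, -513], [1026, 514]].

[[-1025, -513], [1026, 514]]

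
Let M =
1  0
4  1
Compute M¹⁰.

[[1, 0], [40, 1]]

M = I + N where N = [[0, 0], [4, 0]] is strictly lower-triangular, so N² = 0.
(I + N)¹⁰ = I + 10·N = [[1, 0], [40, 1]].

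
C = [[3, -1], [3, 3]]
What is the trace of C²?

12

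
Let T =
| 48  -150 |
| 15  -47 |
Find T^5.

[[2718, -8250], [825, -2507]]

tr T = 1 and det T = -6, so the characteristic polynomial is λ² − (1)λ + (-6) with roots 3 and -2.
Eigenvectors give P = [[-10, -3], [-3, -1]] with P⁻¹ = [[-1, 3], [3, -10]], and T = P·diag(3, -2)·P⁻¹.
Then T^5 = P·diag(243, -32)·P⁻¹ = [[-2430, 96], [-729, 32]] · [[-1, 3], [3, -10]] = [[2718, -8250], [825, -2507]].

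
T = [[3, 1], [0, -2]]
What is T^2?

[[9, 1], [0, 4]]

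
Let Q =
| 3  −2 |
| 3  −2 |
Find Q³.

Q² = Q (a projection; rank 1, trace 1), so Q³ = Q.

[[3, −2], [3, −2]]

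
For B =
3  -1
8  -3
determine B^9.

[[3, -1], [8, -3]]

B² = I (check: tr B = 0 and det B = -1), so B^9 = B since 9 is odd.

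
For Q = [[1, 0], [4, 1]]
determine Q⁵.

Q = I + N where N = [[0, 0], [4, 0]] is strictly lower-triangular, so N² = 0.
(I + N)⁵ = I + 5·N = [[1, 0], [20, 1]].

[[1, 0], [20, 1]]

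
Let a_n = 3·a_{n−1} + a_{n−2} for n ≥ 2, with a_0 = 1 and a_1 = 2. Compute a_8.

9043

With companion matrix Q = [[3, 1], [1, 0]], [a_n, a_{n−1}]ᵀ = Q·[a_{n−1}, a_{n−2}]ᵀ, so [a_8, a_7]ᵀ = Q^7·[a_1, a_0]ᵀ.
Q^7 = [[3927, 1189], [1189, 360]], giving [a_8, a_7]ᵀ = [[9043], [2738]].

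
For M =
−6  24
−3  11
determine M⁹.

tr M = 5 and det M = 6, so the characteristic polynomial is λ² − (5)λ + (6) with roots 3 and 2.
Eigenvectors give P = [[8, 3], [3, 1]] with P⁻¹ = [[−1, 3], [3, −8]], and M = P·diag(3, 2)·P⁻¹.
Then M⁹ = P·diag(19683, 512)·P⁻¹ = [[157464, 1536], [59049, 512]] · [[−1, 3], [3, −8]] = [[−152856, 460104], [−57513, 173051]].

[[−152856, 460104], [−57513, 173051]]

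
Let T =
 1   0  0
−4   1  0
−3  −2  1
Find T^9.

[[1, 0, 0], [−36, 1, 0], [261, −18, 1]]

T = I + N where N = [[0, 0, 0], [−4, 0, 0], [−3, −2, 0]] is strictly lower-triangular, so N^3 = 0.
(I + N)^9 = I + 9·N + 36·N^2 = [[1, 0, 0], [−36, 1, 0], [261, −18, 1]].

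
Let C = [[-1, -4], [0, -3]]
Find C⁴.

C² = [[1, 16], [0, 9]]
C³ = [[-1, -52], [0, -27]]
C⁴ = [[1, 160], [0, 81]]

[[1, 160], [0, 81]]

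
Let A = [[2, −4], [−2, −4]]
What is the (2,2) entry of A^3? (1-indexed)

−112

A^2 = [[12, 8], [4, 24]]
A^3 = [[8, −80], [−40, −112]]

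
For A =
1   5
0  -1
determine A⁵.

[[1, 5], [0, -1]]

A² = I (check: tr A = 0 and det A = -1), so A⁵ = A since 5 is odd.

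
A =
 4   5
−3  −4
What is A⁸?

A² = I (check: tr A = 0 and det A = −1), so A⁸ = I since 8 is even.

[[1, 0], [0, 1]]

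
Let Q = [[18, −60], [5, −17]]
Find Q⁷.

tr Q = 1 and det Q = −6, so the characteristic polynomial is λ² − (1)λ + (−6) with roots −2 and 3.
Eigenvectors give P = [[3, 4], [1, 1]] with P⁻¹ = [[−1, 4], [1, −3]], and Q = P·diag(−2, 3)·P⁻¹.
Then Q⁷ = P·diag(−128, 2187)·P⁻¹ = [[−384, 8748], [−128, 2187]] · [[−1, 4], [1, −3]] = [[9132, −27780], [2315, −7073]].

[[9132, −27780], [2315, −7073]]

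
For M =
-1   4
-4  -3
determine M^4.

M^2 = [[-15, -16], [16, -7]]
M^3 = [[79, -12], [12, 85]]
M^4 = [[-31, 352], [-352, -207]]

[[-31, 352], [-352, -207]]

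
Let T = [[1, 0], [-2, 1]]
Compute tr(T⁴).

T = I + N where N = [[0, 0], [-2, 0]] is strictly lower-triangular, so N² = 0.
(I + N)⁴ = I + 4·N = [[1, 0], [-8, 1]].

2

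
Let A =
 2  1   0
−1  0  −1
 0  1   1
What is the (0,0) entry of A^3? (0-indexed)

A^2 = [[3, 2, −1], [−2, −2, −1], [−1, 1, 0]]
A^3 = [[4, 2, −3], [−2, −3, 1], [−3, −1, −1]]

4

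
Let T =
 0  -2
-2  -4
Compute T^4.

T^2 = [[4, 8], [8, 20]]
T^3 = [[-16, -40], [-40, -96]]
T^4 = [[80, 192], [192, 464]]

[[80, 192], [192, 464]]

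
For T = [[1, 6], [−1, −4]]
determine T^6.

[[−125, −378], [63, 190]]

tr T = −3 and det T = 2, so the characteristic polynomial is λ² − (−3)λ + (2) with roots −1 and −2.
Eigenvectors give P = [[−3, −2], [1, 1]] with P⁻¹ = [[−1, −2], [1, 3]], and T = P·diag(−1, −2)·P⁻¹.
Then T^6 = P·diag(1, 64)·P⁻¹ = [[−3, −128], [1, 64]] · [[−1, −2], [1, 3]] = [[−125, −378], [63, 190]].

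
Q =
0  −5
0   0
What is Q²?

Q is strictly triangular, hence nilpotent: Q² = 0, so Q² = 0.

[[0, 0], [0, 0]]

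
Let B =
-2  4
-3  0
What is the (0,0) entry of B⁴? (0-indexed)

B² = [[-8, -8], [6, -12]]
B³ = [[40, -32], [24, 24]]
B⁴ = [[16, 160], [-120, 96]]

16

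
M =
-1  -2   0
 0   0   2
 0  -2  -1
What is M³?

[[-1, 6, 8], [0, 4, -6], [0, 6, 7]]

M² = [[1, 2, -4], [0, -4, -2], [0, 2, -3]]
M³ = [[-1, 6, 8], [0, 4, -6], [0, 6, 7]]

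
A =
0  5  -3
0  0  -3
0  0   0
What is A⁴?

A is strictly triangular, hence nilpotent: A³ = 0, so A⁴ = 0.

[[0, 0, 0], [0, 0, 0], [0, 0, 0]]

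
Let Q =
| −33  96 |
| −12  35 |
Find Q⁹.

[[−157473, 472416], [−59052, 177155]]

tr Q = 2 and det Q = −3, so the characteristic polynomial is λ² − (2)λ + (−3) with roots −1 and 3.
Eigenvectors give P = [[−3, −8], [−1, −3]] with P⁻¹ = [[−3, 8], [1, −3]], and Q = P·diag(−1, 3)·P⁻¹.
Then Q⁹ = P·diag(−1, 19683)·P⁻¹ = [[3, −157464], [1, −59049]] · [[−3, 8], [1, −3]] = [[−157473, 472416], [−59052, 177155]].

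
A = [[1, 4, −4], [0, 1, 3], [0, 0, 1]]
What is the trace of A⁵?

A = I + N where N = [[0, 4, −4], [0, 0, 3], [0, 0, 0]] is strictly upper-triangular, so N³ = 0.
(I + N)⁵ = I + 5·N + 10·N² = [[1, 20, 100], [0, 1, 15], [0, 0, 1]].

3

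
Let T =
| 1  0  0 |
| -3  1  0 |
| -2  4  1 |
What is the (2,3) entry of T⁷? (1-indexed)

0

T = I + N where N = [[0, 0, 0], [-3, 0, 0], [-2, 4, 0]] is strictly lower-triangular, so N³ = 0.
(I + N)⁷ = I + 7·N + 21·N² = [[1, 0, 0], [-21, 1, 0], [-266, 28, 1]].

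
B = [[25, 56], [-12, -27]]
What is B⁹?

[[118105, 275576], [-59052, -137787]]

tr B = -2 and det B = -3, so the characteristic polynomial is λ² − (-2)λ + (-3) with roots 1 and -3.
Eigenvectors give P = [[7, -2], [-3, 1]] with P⁻¹ = [[1, 2], [3, 7]], and B = P·diag(1, -3)·P⁻¹.
Then B⁹ = P·diag(1, -19683)·P⁻¹ = [[7, 39366], [-3, -19683]] · [[1, 2], [3, 7]] = [[118105, 275576], [-59052, -137787]].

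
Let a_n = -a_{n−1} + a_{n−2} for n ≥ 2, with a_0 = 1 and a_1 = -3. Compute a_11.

With companion matrix B = [[-1, 1], [1, 0]], [a_n, a_{n−1}]ᵀ = B·[a_{n−1}, a_{n−2}]ᵀ, so [a_11, a_10]ᵀ = B^10·[a_1, a_0]ᵀ.
B^10 = [[89, -55], [-55, 34]], giving [a_11, a_10]ᵀ = [[-322], [199]].

-322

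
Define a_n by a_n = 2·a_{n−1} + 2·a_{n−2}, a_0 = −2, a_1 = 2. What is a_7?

With companion matrix C = [[2, 2], [1, 0]], [a_n, a_{n−1}]ᵀ = C·[a_{n−1}, a_{n−2}]ᵀ, so [a_7, a_6]ᵀ = C⁶·[a_1, a_0]ᵀ.
C⁶ = [[328, 240], [120, 88]], giving [a_7, a_6]ᵀ = [[176], [64]].

176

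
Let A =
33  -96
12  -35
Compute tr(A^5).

-242

tr A = -2 and det A = -3, so the characteristic polynomial is λ² − (-2)λ + (-3) with roots 1 and -3.
Eigenvectors give P = [[3, -8], [1, -3]] with P⁻¹ = [[3, -8], [1, -3]], and A = P·diag(1, -3)·P⁻¹.
Then A^5 = P·diag(1, -243)·P⁻¹ = [[3, 1944], [1, 729]] · [[3, -8], [1, -3]] = [[1953, -5856], [732, -2195]].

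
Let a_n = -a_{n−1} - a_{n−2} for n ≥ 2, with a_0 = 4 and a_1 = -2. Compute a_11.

-2

With companion matrix M = [[-1, -1], [1, 0]], [a_n, a_{n−1}]ᵀ = M·[a_{n−1}, a_{n−2}]ᵀ, so [a_11, a_10]ᵀ = M¹⁰·[a_1, a_0]ᵀ.
M¹⁰ = [[-1, -1], [1, 0]], giving [a_11, a_10]ᵀ = [[-2], [-2]].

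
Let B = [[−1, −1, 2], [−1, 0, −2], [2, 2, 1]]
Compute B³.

B² = [[6, 5, 2], [−3, −3, −4], [−2, 0, 1]]
B³ = [[−7, −2, 4], [−2, −5, −4], [4, 4, −3]]

[[−7, −2, 4], [−2, −5, −4], [4, 4, −3]]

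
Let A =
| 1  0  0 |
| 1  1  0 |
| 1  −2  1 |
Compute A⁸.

[[1, 0, 0], [8, 1, 0], [−48, −16, 1]]

A = I + N where N = [[0, 0, 0], [1, 0, 0], [1, −2, 0]] is strictly lower-triangular, so N³ = 0.
(I + N)⁸ = I + 8·N + 28·N² = [[1, 0, 0], [8, 1, 0], [−48, −16, 1]].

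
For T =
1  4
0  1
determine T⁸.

T = I + N where N = [[0, 4], [0, 0]] is strictly upper-triangular, so N² = 0.
(I + N)⁸ = I + 8·N = [[1, 32], [0, 1]].

[[1, 32], [0, 1]]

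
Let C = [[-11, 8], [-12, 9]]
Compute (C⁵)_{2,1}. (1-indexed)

-732

tr C = -2 and det C = -3, so the characteristic polynomial is λ² − (-2)λ + (-3) with roots 1 and -3.
Eigenvectors give P = [[-2, 1], [-3, 1]] with P⁻¹ = [[1, -1], [3, -2]], and C = P·diag(1, -3)·P⁻¹.
Then C⁵ = P·diag(1, -243)·P⁻¹ = [[-2, -243], [-3, -243]] · [[1, -1], [3, -2]] = [[-731, 488], [-732, 489]].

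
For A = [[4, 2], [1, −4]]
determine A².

[[18, 0], [0, 18]]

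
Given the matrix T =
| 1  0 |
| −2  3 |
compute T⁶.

[[1, 0], [−728, 729]]

tr T = 4 and det T = 3, so the characteristic polynomial is λ² − (4)λ + (3) with roots 1 and 3.
Eigenvectors give P = [[−1, 0], [−1, 1]] with P⁻¹ = [[−1, 0], [−1, 1]], and T = P·diag(1, 3)·P⁻¹.
Then T⁶ = P·diag(1, 729)·P⁻¹ = [[−1, 0], [−1, 729]] · [[−1, 0], [−1, 1]] = [[1, 0], [−728, 729]].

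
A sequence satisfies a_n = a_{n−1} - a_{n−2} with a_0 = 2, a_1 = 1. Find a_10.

-1

With companion matrix Q = [[1, -1], [1, 0]], [a_n, a_{n−1}]ᵀ = Q·[a_{n−1}, a_{n−2}]ᵀ, so [a_10, a_9]ᵀ = Q⁹·[a_1, a_0]ᵀ.
Q⁹ = [[-1, 0], [0, -1]], giving [a_10, a_9]ᵀ = [[-1], [-2]].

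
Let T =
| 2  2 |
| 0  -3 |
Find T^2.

[[4, -2], [0, 9]]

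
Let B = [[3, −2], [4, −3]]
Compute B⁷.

[[3, −2], [4, −3]]

B² = I (check: tr B = 0 and det B = −1), so B⁷ = B since 7 is odd.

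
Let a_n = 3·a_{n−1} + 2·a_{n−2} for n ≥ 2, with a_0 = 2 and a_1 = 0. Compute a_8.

With companion matrix B = [[3, 2], [1, 0]], [a_n, a_{n−1}]ᵀ = B·[a_{n−1}, a_{n−2}]ᵀ, so [a_8, a_7]ᵀ = B⁷·[a_1, a_0]ᵀ.
B⁷ = [[6279, 3526], [1763, 990]], giving [a_8, a_7]ᵀ = [[7052], [1980]].

7052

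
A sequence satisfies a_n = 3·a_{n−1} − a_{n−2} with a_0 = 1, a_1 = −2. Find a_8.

−2351

With companion matrix B = [[3, −1], [1, 0]], [a_n, a_{n−1}]ᵀ = B·[a_{n−1}, a_{n−2}]ᵀ, so [a_8, a_7]ᵀ = B⁷·[a_1, a_0]ᵀ.
B⁷ = [[987, −377], [377, −144]], giving [a_8, a_7]ᵀ = [[−2351], [−898]].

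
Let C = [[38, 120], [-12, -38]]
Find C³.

[[152, 480], [-48, -152]]

tr C = 0 and det C = -4, so the characteristic polynomial is λ² − (0)λ + (-4) with roots 2 and -2.
Eigenvectors give P = [[10, -3], [-3, 1]] with P⁻¹ = [[1, 3], [3, 10]], and C = P·diag(2, -2)·P⁻¹.
Then C³ = P·diag(8, -8)·P⁻¹ = [[80, 24], [-24, -8]] · [[1, 3], [3, 10]] = [[152, 480], [-48, -152]].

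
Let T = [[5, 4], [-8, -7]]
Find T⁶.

[[-727, -728], [1456, 1457]]

tr T = -2 and det T = -3, so the characteristic polynomial is λ² − (-2)λ + (-3) with roots 1 and -3.
Eigenvectors give P = [[-1, -1], [1, 2]] with P⁻¹ = [[-2, -1], [1, 1]], and T = P·diag(1, -3)·P⁻¹.
Then T⁶ = P·diag(1, 729)·P⁻¹ = [[-1, -729], [1, 1458]] · [[-2, -1], [1, 1]] = [[-727, -728], [1456, 1457]].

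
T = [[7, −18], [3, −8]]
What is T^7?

[[259, −774], [129, −386]]

tr T = −1 and det T = −2, so the characteristic polynomial is λ² − (−1)λ + (−2) with roots 1 and −2.
Eigenvectors give P = [[3, −2], [1, −1]] with P⁻¹ = [[1, −2], [1, −3]], and T = P·diag(1, −2)·P⁻¹.
Then T^7 = P·diag(1, −128)·P⁻¹ = [[3, 256], [1, 128]] · [[1, −2], [1, −3]] = [[259, −774], [129, −386]].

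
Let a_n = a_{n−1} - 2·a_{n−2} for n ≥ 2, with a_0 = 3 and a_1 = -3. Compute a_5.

21

With companion matrix T = [[1, -2], [1, 0]], [a_n, a_{n−1}]ᵀ = T·[a_{n−1}, a_{n−2}]ᵀ, so [a_5, a_4]ᵀ = T⁴·[a_1, a_0]ᵀ.
T⁴ = [[-1, 6], [-3, 2]], giving [a_5, a_4]ᵀ = [[21], [15]].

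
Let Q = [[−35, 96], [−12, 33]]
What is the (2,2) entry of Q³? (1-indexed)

225

tr Q = −2 and det Q = −3, so the characteristic polynomial is λ² − (−2)λ + (−3) with roots 1 and −3.
Eigenvectors give P = [[8, 3], [3, 1]] with P⁻¹ = [[−1, 3], [3, −8]], and Q = P·diag(1, −3)·P⁻¹.
Then Q³ = P·diag(1, −27)·P⁻¹ = [[8, −81], [3, −27]] · [[−1, 3], [3, −8]] = [[−251, 672], [−84, 225]].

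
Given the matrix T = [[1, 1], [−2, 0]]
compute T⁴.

[[−1, −3], [6, 2]]

T² = [[−1, 1], [−2, −2]]
T³ = [[−3, −1], [2, −2]]
T⁴ = [[−1, −3], [6, 2]]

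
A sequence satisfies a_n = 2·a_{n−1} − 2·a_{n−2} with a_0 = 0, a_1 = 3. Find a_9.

With companion matrix Q = [[2, −2], [1, 0]], [a_n, a_{n−1}]ᵀ = Q·[a_{n−1}, a_{n−2}]ᵀ, so [a_9, a_8]ᵀ = Q^8·[a_1, a_0]ᵀ.
Q^8 = [[16, 0], [0, 16]], giving [a_9, a_8]ᵀ = [[48], [0]].

48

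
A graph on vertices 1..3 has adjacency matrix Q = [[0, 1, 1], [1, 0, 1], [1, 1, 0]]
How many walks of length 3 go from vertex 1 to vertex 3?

The number of length-3 walks from vertex 1 to vertex 3 is entry (1,3) of Q³, where Q is the adjacency matrix.
Q² = [[2, 1, 1], [1, 2, 1], [1, 1, 2]]
Q³ = [[2, 3, 3], [3, 2, 3], [3, 3, 2]]

3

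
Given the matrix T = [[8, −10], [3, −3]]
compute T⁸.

[[38086, −63050], [18915, −31269]]

tr T = 5 and det T = 6, so the characteristic polynomial is λ² − (5)λ + (6) with roots 2 and 3.
Eigenvectors give P = [[−5, 2], [−3, 1]] with P⁻¹ = [[1, −2], [3, −5]], and T = P·diag(2, 3)·P⁻¹.
Then T⁸ = P·diag(256, 6561)·P⁻¹ = [[−1280, 13122], [−768, 6561]] · [[1, −2], [3, −5]] = [[38086, −63050], [18915, −31269]].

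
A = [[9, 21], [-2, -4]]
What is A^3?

[[141, 399], [-38, -106]]

tr A = 5 and det A = 6, so the characteristic polynomial is λ² − (5)λ + (6) with roots 2 and 3.
Eigenvectors give P = [[-3, 7], [1, -2]] with P⁻¹ = [[2, 7], [1, 3]], and A = P·diag(2, 3)·P⁻¹.
Then A^3 = P·diag(8, 27)·P⁻¹ = [[-24, 189], [8, -54]] · [[2, 7], [1, 3]] = [[141, 399], [-38, -106]].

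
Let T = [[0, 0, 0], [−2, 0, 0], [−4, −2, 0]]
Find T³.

T is strictly triangular, hence nilpotent: T³ = 0, so T³ = 0.

[[0, 0, 0], [0, 0, 0], [0, 0, 0]]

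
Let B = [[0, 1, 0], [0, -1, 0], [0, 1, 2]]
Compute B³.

B² = [[0, -1, 0], [0, 1, 0], [0, 1, 4]]
B³ = [[0, 1, 0], [0, -1, 0], [0, 3, 8]]

[[0, 1, 0], [0, -1, 0], [0, 3, 8]]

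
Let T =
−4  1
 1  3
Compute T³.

T² = [[17, −1], [−1, 10]]
T³ = [[−69, 14], [14, 29]]

[[−69, 14], [14, 29]]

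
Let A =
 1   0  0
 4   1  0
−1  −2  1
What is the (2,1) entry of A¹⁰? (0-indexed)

A = I + N where N = [[0, 0, 0], [4, 0, 0], [−1, −2, 0]] is strictly lower-triangular, so N³ = 0.
(I + N)¹⁰ = I + 10·N + 45·N² = [[1, 0, 0], [40, 1, 0], [−370, −20, 1]].

−20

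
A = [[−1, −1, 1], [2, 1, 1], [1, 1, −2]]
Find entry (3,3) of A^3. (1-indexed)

A^2 = [[0, 1, −4], [1, 0, 1], [−1, −2, 6]]
A^3 = [[−2, −3, 9], [0, 0, −1], [3, 5, −15]]

−15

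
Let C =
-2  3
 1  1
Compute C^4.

C^2 = [[7, -3], [-1, 4]]
C^3 = [[-17, 18], [6, 1]]
C^4 = [[52, -33], [-11, 19]]

[[52, -33], [-11, 19]]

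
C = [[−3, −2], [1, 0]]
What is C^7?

[[−255, −254], [127, 126]]

tr C = −3 and det C = 2, so the characteristic polynomial is λ² − (−3)λ + (2) with roots −1 and −2.
Eigenvectors give P = [[−1, 2], [1, −1]] with P⁻¹ = [[1, 2], [1, 1]], and C = P·diag(−1, −2)·P⁻¹.
Then C^7 = P·diag(−1, −128)·P⁻¹ = [[1, −256], [−1, 128]] · [[1, 2], [1, 1]] = [[−255, −254], [127, 126]].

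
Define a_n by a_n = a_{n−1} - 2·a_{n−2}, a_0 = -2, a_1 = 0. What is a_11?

With companion matrix B = [[1, -2], [1, 0]], [a_n, a_{n−1}]ᵀ = B·[a_{n−1}, a_{n−2}]ᵀ, so [a_11, a_10]ᵀ = B^10·[a_1, a_0]ᵀ.
B^10 = [[23, 22], [-11, 34]], giving [a_11, a_10]ᵀ = [[-44], [-68]].

-44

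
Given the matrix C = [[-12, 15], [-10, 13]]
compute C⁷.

[[-4758, 6945], [-4630, 6817]]

tr C = 1 and det C = -6, so the characteristic polynomial is λ² − (1)λ + (-6) with roots -2 and 3.
Eigenvectors give P = [[-3, -1], [-2, -1]] with P⁻¹ = [[-1, 1], [2, -3]], and C = P·diag(-2, 3)·P⁻¹.
Then C⁷ = P·diag(-128, 2187)·P⁻¹ = [[384, -2187], [256, -2187]] · [[-1, 1], [2, -3]] = [[-4758, 6945], [-4630, 6817]].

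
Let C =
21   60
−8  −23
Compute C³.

[[141, 420], [−56, −167]]

tr C = −2 and det C = −3, so the characteristic polynomial is λ² − (−2)λ + (−3) with roots 1 and −3.
Eigenvectors give P = [[3, 5], [−1, −2]] with P⁻¹ = [[2, 5], [−1, −3]], and C = P·diag(1, −3)·P⁻¹.
Then C³ = P·diag(1, −27)·P⁻¹ = [[3, −135], [−1, 54]] · [[2, 5], [−1, −3]] = [[141, 420], [−56, −167]].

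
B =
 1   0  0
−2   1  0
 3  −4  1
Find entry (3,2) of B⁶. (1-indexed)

B = I + N where N = [[0, 0, 0], [−2, 0, 0], [3, −4, 0]] is strictly lower-triangular, so N³ = 0.
(I + N)⁶ = I + 6·N + 15·N² = [[1, 0, 0], [−12, 1, 0], [138, −24, 1]].

−24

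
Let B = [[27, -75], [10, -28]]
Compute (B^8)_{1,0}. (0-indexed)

tr B = -1 and det B = -6, so the characteristic polynomial is λ² − (-1)λ + (-6) with roots 2 and -3.
Eigenvectors give P = [[3, -5], [1, -2]] with P⁻¹ = [[2, -5], [1, -3]], and B = P·diag(2, -3)·P⁻¹.
Then B^8 = P·diag(256, 6561)·P⁻¹ = [[768, -32805], [256, -13122]] · [[2, -5], [1, -3]] = [[-31269, 94575], [-12610, 38086]].

-12610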